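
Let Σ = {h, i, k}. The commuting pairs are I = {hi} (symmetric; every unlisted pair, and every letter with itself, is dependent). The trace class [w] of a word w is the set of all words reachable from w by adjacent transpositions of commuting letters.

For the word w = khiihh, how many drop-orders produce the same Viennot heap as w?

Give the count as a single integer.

10

piece 0:k — minimal
piece 1:h rests on {0:k}
piece 2:i rests on {0:k}
piece 3:i rests on {2:i}
piece 4:h rests on {1:h}
piece 5:h rests on {4:h}
minimal pieces: {0:k}
ways to finish when only these pieces remain (= sum over removing one remaining piece with nothing left below it):
  1 left: {3}→1  {5}→1
  2 left: {2,3}→1  {3,5}→2  {4,5}→1
  3 left: {1,4,5}→1  {2,3,5}→3  {3,4,5}→3
  4 left: {1,3,4,5}→4  {2,3,4,5}→6
  placing 0:k first → 10 extensions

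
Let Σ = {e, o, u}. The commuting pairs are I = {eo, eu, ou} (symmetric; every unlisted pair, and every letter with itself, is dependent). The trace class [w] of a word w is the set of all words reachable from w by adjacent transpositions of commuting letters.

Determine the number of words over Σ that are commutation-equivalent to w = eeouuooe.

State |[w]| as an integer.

560

0(e) covers ∅
1(e) covers 0:e
2(o) covers ∅
3(u) covers ∅
4(u) covers 3:u
5(o) covers 2:o
6(o) covers 5:o
7(e) covers 1:e
floor of heap: 0:e, 2:o, 3:u
completions by unplaced set U, small U first (add the entries for U minus each lowest piece of U):
  |U|=1: {4}:1  {6}:1  {7}:1
  |U|=2: {1,7}:1  {3,4}:1  {4,6}:2  {4,7}:2  {5,6}:1  {6,7}:2
  |U|=3: {0,1,7}:1  {1,4,7}:3  {1,6,7}:3  {2,5,6}:1  {3,4,6}:3  {3,4,7}:3  {4,5,6}:3  {4,6,7}:6  {5,6,7}:3
  |U|=4: {0,1,4,7}:4  {0,1,6,7}:4  {1,3,4,7}:6  {1,4,6,7}:12  {1,5,6,7}:6  {2,4,5,6}:4  {2,5,6,7}:4  {3,4,5,6}:6  {3,4,6,7}:12  {4,5,6,7}:12
  |U|=5: {0,1,3,4,7}:10  {0,1,4,6,7}:20  {0,1,5,6,7}:10  {1,2,5,6,7}:10  {1,3,4,6,7}:30  {1,4,5,6,7}:30  {2,3,4,5,6}:10  {2,4,5,6,7}:20  {3,4,5,6,7}:30
  |U|=6: {0,1,2,5,6,7}:20  {0,1,3,4,6,7}:60  {0,1,4,5,6,7}:60  {1,2,4,5,6,7}:60  {1,3,4,5,6,7}:90  {2,3,4,5,6,7}:60
  start at 0(e): 210
  start at 2(o): 210
  start at 3(u): 140
sum over floor = 560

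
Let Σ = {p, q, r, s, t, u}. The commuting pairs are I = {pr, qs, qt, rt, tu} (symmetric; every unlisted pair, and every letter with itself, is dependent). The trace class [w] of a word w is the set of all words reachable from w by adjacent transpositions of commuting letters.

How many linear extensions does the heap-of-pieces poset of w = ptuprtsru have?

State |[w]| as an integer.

7

piece 0:p — minimal
piece 1:t rests on {0:p}
piece 2:u rests on {0:p}
piece 3:p rests on {1:t, 2:u}
piece 4:r rests on {2:u}
piece 5:t rests on {3:p}
piece 6:s rests on {4:r, 5:t}
piece 7:r rests on {6:s}
piece 8:u rests on {7:r}
minimal pieces: {0:p}
ways to finish when only these pieces remain (= sum over removing one remaining piece with nothing left below it):
  1 left: {8}→1
  2 left: {7,8}→1
  3 left: {6,7,8}→1
  4 left: {4,6,7,8}→1  {5,6,7,8}→1
  5 left: {3,5,6,7,8}→1  {4,5,6,7,8}→2
  6 left: {1,3,5,6,7,8}→1  {3,4,5,6,7,8}→3
  7 left: {1,3,4,5,6,7,8}→4  {2,3,4,5,6,7,8}→3
  placing 0:p first → 7 extensions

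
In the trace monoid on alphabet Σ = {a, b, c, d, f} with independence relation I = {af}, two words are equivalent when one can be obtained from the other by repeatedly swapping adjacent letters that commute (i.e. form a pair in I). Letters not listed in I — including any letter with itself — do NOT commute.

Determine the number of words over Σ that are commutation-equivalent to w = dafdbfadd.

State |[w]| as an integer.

0(d) covers ∅
1(a) covers 0:d
2(f) covers 0:d
3(d) covers 1:a, 2:f
4(b) covers 3:d
5(f) covers 4:b
6(a) covers 4:b
7(d) covers 5:f, 6:a
8(d) covers 7:d
floor of heap: 0:d
completions by unplaced set U, small U first (add the entries for U minus each lowest piece of U):
  |U|=1: {8}:1
  |U|=2: {7,8}:1
  |U|=3: {5,7,8}:1  {6,7,8}:1
  |U|=4: {5,6,7,8}:2
  |U|=5: {4,5,6,7,8}:2
  |U|=6: {3,4,5,6,7,8}:2
  |U|=7: {1,3,4,5,6,7,8}:2  {2,3,4,5,6,7,8}:2
  start at 0(d): 4

4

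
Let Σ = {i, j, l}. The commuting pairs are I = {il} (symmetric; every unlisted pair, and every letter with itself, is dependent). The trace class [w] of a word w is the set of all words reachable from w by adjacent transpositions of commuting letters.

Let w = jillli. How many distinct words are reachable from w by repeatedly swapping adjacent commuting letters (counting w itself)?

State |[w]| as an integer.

drop 0:j onto floor
drop 1:i onto {0:j}
drop 2:l onto {0:j}
drop 3:l onto {2:l}
drop 4:l onto {3:l}
drop 5:i onto {1:i}
ground layer = {0:j}
drop-orders for the pieces not yet dropped (sum over which currently-grounded one goes next):
  1 to go: {4} 1  {5} 1
  2 to go: {1,5} 1  {3,4} 1  {4,5} 2
  3 to go: {1,4,5} 3  {2,3,4} 1  {3,4,5} 3
  4 to go: {1,3,4,5} 6  {2,3,4,5} 4
  if 0:j drops first: 10 orders

10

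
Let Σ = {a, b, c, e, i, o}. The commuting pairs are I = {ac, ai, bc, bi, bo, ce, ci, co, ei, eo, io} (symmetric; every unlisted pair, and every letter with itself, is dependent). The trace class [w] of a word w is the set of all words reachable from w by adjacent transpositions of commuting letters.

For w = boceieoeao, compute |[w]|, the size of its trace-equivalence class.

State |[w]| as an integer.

1350

drop 0:b onto floor
drop 1:o onto floor
drop 2:c onto floor
drop 3:e onto {0:b}
drop 4:i onto floor
drop 5:e onto {3:e}
drop 6:o onto {1:o}
drop 7:e onto {5:e}
drop 8:a onto {6:o, 7:e}
drop 9:o onto {8:a}
ground layer = {0:b, 1:o, 2:c, 4:i}
drop-orders for the pieces not yet dropped (sum over which currently-grounded one goes next):
  1 to go: {2} 1  {4} 1  {9} 1
  2 to go: {2,4} 2  {2,9} 2  {4,9} 2  {8,9} 1
  3 to go: {2,4,9} 6  {2,8,9} 3  {4,8,9} 3  {6,8,9} 1  {7,8,9} 1
  4 to go: {1,6,8,9} 1  {2,4,8,9} 12  {2,6,8,9} 4  {2,7,8,9} 4  {4,6,8,9} 4  {4,7,8,9} 4  {5,7,8,9} 1  {6,7,8,9} 2
  5 to go: {1,2,6,8,9} 5  {1,4,6,8,9} 5  {1,6,7,8,9} 3  {2,4,6,8,9} 20  {2,4,7,8,9} 20  {2,5,7,8,9} 5  {2,6,7,8,9} 10  {3,5,7,8,9} 1  {4,5,7,8,9} 5  {4,6,7,8,9} 10  {5,6,7,8,9} 3
  6 to go: {0,3,5,7,8,9} 1  {1,2,4,6,8,9} 30  {1,2,6,7,8,9} 18  {1,4,6,7,8,9} 18  {1,5,6,7,8,9} 6  {2,3,5,7,8,9} 6  {2,4,5,7,8,9} 30  {2,4,6,7,8,9} 60  {2,5,6,7,8,9} 18  {3,4,5,7,8,9} 6  {3,5,6,7,8,9} 4  {4,5,6,7,8,9} 18
  7 to go: {0,2,3,5,7,8,9} 7  {0,3,4,5,7,8,9} 7  {0,3,5,6,7,8,9} 5  {1,2,4,6,7,8,9} 126  {1,2,5,6,7,8,9} 42  {1,3,5,6,7,8,9} 10  {1,4,5,6,7,8,9} 42  {2,3,4,5,7,8,9} 42  {2,3,5,6,7,8,9} 28  {2,4,5,6,7,8,9} 126  {3,4,5,6,7,8,9} 28
  8 to go: {0,1,3,5,6,7,8,9} 15  {0,2,3,4,5,7,8,9} 56  {0,2,3,5,6,7,8,9} 40  {0,3,4,5,6,7,8,9} 40  {1,2,3,5,6,7,8,9} 80  {1,2,4,5,6,7,8,9} 336  {1,3,4,5,6,7,8,9} 80  {2,3,4,5,6,7,8,9} 224
  if 0:b drops first: 720 orders
  if 1:o drops first: 360 orders
  if 2:c drops first: 135 orders
  if 4:i drops first: 135 orders
heap linearizations: 1350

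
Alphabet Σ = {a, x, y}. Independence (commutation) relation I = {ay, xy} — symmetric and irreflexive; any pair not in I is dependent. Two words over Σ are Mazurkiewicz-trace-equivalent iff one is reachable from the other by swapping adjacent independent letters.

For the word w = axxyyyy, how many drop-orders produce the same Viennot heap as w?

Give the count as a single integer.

35

#0=a has no predecessor
#1=x depends on [0:a]
#2=x depends on [1:x]
#3=y has no predecessor
#4=y depends on [3:y]
#5=y depends on [4:y]
#6=y depends on [5:y]
sources: [0:a, 3:y]
N(rest) = Σ N(rest − s) over sources s of rest; N(one piece) = 1:
  size 1 → [2]=1  [6]=1
  size 2 → [1,2]=1  [2,6]=2  [5,6]=1
  size 3 → [0,1,2]=1  [1,2,6]=3  [2,5,6]=3  [4,5,6]=1
  size 4 → [0,1,2,6]=4  [1,2,5,6]=6  [2,4,5,6]=4  [3,4,5,6]=1
  size 5 → [0,1,2,5,6]=10  [1,2,4,5,6]=10  [2,3,4,5,6]=5
  first=0(a) contributes 15
  first=3(y) contributes 20
|[w]| = 35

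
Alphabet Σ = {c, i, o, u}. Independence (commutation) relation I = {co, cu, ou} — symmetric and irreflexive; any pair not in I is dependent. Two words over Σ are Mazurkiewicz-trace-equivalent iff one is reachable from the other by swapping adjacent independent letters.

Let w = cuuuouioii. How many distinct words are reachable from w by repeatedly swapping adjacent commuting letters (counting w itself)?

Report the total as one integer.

drop 0:c onto floor
drop 1:u onto floor
drop 2:u onto {1:u}
drop 3:u onto {2:u}
drop 4:o onto floor
drop 5:u onto {3:u}
drop 6:i onto {0:c, 4:o, 5:u}
drop 7:o onto {6:i}
drop 8:i onto {7:o}
drop 9:i onto {8:i}
ground layer = {0:c, 1:u, 4:o}
drop-orders for the pieces not yet dropped (sum over which currently-grounded one goes next):
  1 to go: {9} 1
  2 to go: {8,9} 1
  3 to go: {7,8,9} 1
  4 to go: {6,7,8,9} 1
  5 to go: {0,6,7,8,9} 1  {4,6,7,8,9} 1  {5,6,7,8,9} 1
  6 to go: {0,4,6,7,8,9} 2  {0,5,6,7,8,9} 2  {3,5,6,7,8,9} 1  {4,5,6,7,8,9} 2
  7 to go: {0,3,5,6,7,8,9} 3  {0,4,5,6,7,8,9} 6  {2,3,5,6,7,8,9} 1  {3,4,5,6,7,8,9} 3
  8 to go: {0,2,3,5,6,7,8,9} 4  {0,3,4,5,6,7,8,9} 12  {1,2,3,5,6,7,8,9} 1  {2,3,4,5,6,7,8,9} 4
  if 0:c drops first: 5 orders
  if 1:u drops first: 20 orders
  if 4:o drops first: 5 orders
heap linearizations: 30

30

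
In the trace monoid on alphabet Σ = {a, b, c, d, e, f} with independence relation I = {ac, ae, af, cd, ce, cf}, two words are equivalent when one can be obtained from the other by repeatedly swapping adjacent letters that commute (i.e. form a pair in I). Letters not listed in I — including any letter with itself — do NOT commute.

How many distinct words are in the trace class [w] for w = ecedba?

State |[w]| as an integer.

4

#0=e has no predecessor
#1=c has no predecessor
#2=e depends on [0:e]
#3=d depends on [2:e]
#4=b depends on [1:c, 3:d]
#5=a depends on [4:b]
sources: [0:e, 1:c]
N(rest) = Σ N(rest − s) over sources s of rest; N(one piece) = 1:
  size 1 → [5]=1
  size 2 → [4,5]=1
  size 3 → [1,4,5]=1  [3,4,5]=1
  size 4 → [1,3,4,5]=2  [2,3,4,5]=1
  first=0(e) contributes 3
  first=1(c) contributes 1
|[w]| = 4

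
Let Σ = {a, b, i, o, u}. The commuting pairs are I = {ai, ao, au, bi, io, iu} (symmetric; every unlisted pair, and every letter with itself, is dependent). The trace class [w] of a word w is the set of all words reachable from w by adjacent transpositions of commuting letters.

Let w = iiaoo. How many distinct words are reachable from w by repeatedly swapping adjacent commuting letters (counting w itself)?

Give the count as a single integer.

30

piece 0:i — minimal
piece 1:i rests on {0:i}
piece 2:a — minimal
piece 3:o — minimal
piece 4:o rests on {3:o}
minimal pieces: {0:i, 2:a, 3:o}
ways to finish when only these pieces remain (= sum over removing one remaining piece with nothing left below it):
  1 left: {1}→1  {2}→1  {4}→1
  2 left: {0,1}→1  {1,2}→2  {1,4}→2  {2,4}→2  {3,4}→1
  3 left: {0,1,2}→3  {0,1,4}→3  {1,2,4}→6  {1,3,4}→3  {2,3,4}→3
  placing 0:i first → 12 extensions
  placing 2:a first → 6 extensions
  placing 3:o first → 12 extensions
total linear extensions = 30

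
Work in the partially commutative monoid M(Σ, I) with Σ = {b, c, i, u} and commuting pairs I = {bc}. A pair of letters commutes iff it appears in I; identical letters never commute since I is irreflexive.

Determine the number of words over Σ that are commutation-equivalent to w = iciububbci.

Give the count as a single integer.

3

0(i) covers ∅
1(c) covers 0:i
2(i) covers 1:c
3(u) covers 2:i
4(b) covers 3:u
5(u) covers 4:b
6(b) covers 5:u
7(b) covers 6:b
8(c) covers 5:u
9(i) covers 7:b, 8:c
floor of heap: 0:i
completions by unplaced set U, small U first (add the entries for U minus each lowest piece of U):
  |U|=1: {9}:1
  |U|=2: {7,9}:1  {8,9}:1
  |U|=3: {6,7,9}:1  {7,8,9}:2
  |U|=4: {6,7,8,9}:3
  |U|=5: {5,6,7,8,9}:3
  |U|=6: {4,5,6,7,8,9}:3
  |U|=7: {3,4,5,6,7,8,9}:3
  |U|=8: {2,3,4,5,6,7,8,9}:3
  start at 0(i): 3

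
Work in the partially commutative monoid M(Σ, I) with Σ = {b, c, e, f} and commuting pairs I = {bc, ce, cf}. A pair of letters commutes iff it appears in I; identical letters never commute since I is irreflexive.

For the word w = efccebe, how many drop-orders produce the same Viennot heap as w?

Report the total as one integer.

21

piece 0:e — minimal
piece 1:f rests on {0:e}
piece 2:c — minimal
piece 3:c rests on {2:c}
piece 4:e rests on {1:f}
piece 5:b rests on {4:e}
piece 6:e rests on {5:b}
minimal pieces: {0:e, 2:c}
ways to finish when only these pieces remain (= sum over removing one remaining piece with nothing left below it):
  1 left: {3}→1  {6}→1
  2 left: {2,3}→1  {3,6}→2  {5,6}→1
  3 left: {2,3,6}→3  {3,5,6}→3  {4,5,6}→1
  4 left: {1,4,5,6}→1  {2,3,5,6}→6  {3,4,5,6}→4
  5 left: {0,1,4,5,6}→1  {1,3,4,5,6}→5  {2,3,4,5,6}→10
  placing 0:e first → 15 extensions
  placing 2:c first → 6 extensions
total linear extensions = 21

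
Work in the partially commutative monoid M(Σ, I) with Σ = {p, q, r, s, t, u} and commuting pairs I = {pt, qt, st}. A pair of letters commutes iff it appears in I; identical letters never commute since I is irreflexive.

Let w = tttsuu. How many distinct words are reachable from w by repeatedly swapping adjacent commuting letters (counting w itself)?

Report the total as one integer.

piece 0:t — minimal
piece 1:t rests on {0:t}
piece 2:t rests on {1:t}
piece 3:s — minimal
piece 4:u rests on {2:t, 3:s}
piece 5:u rests on {4:u}
minimal pieces: {0:t, 3:s}
ways to finish when only these pieces remain (= sum over removing one remaining piece with nothing left below it):
  1 left: {5}→1
  2 left: {4,5}→1
  3 left: {2,4,5}→1  {3,4,5}→1
  4 left: {1,2,4,5}→1  {2,3,4,5}→2
  placing 0:t first → 3 extensions
  placing 3:s first → 1 extensions
total linear extensions = 4

4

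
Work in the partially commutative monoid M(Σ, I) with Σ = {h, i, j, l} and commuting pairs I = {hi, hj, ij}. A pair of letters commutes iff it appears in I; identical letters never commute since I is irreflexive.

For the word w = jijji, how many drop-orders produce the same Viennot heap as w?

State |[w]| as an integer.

10

#0=j has no predecessor
#1=i has no predecessor
#2=j depends on [0:j]
#3=j depends on [2:j]
#4=i depends on [1:i]
sources: [0:j, 1:i]
N(rest) = Σ N(rest − s) over sources s of rest; N(one piece) = 1:
  size 1 → [3]=1  [4]=1
  size 2 → [1,4]=1  [2,3]=1  [3,4]=2
  size 3 → [0,2,3]=1  [1,3,4]=3  [2,3,4]=3
  first=0(j) contributes 6
  first=1(i) contributes 4
|[w]| = 10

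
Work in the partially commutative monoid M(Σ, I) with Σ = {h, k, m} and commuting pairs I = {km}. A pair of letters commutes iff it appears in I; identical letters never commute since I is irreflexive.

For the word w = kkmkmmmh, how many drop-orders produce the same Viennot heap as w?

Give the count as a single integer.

35

drop 0:k onto floor
drop 1:k onto {0:k}
drop 2:m onto floor
drop 3:k onto {1:k}
drop 4:m onto {2:m}
drop 5:m onto {4:m}
drop 6:m onto {5:m}
drop 7:h onto {3:k, 6:m}
ground layer = {0:k, 2:m}
drop-orders for the pieces not yet dropped (sum over which currently-grounded one goes next):
  1 to go: {7} 1
  2 to go: {3,7} 1  {6,7} 1
  3 to go: {1,3,7} 1  {3,6,7} 2  {5,6,7} 1
  4 to go: {0,1,3,7} 1  {1,3,6,7} 3  {3,5,6,7} 3  {4,5,6,7} 1
  5 to go: {0,1,3,6,7} 4  {1,3,5,6,7} 6  {2,4,5,6,7} 1  {3,4,5,6,7} 4
  6 to go: {0,1,3,5,6,7} 10  {1,3,4,5,6,7} 10  {2,3,4,5,6,7} 5
  if 0:k drops first: 15 orders
  if 2:m drops first: 20 orders
heap linearizations: 35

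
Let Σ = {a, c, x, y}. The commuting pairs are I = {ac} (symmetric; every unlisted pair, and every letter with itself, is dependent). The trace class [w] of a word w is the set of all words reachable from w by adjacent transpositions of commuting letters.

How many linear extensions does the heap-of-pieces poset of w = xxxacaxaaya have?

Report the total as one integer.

3

#0=x has no predecessor
#1=x depends on [0:x]
#2=x depends on [1:x]
#3=a depends on [2:x]
#4=c depends on [2:x]
#5=a depends on [3:a]
#6=x depends on [4:c, 5:a]
#7=a depends on [6:x]
#8=a depends on [7:a]
#9=y depends on [8:a]
#10=a depends on [9:y]
sources: [0:x]
N(rest) = Σ N(rest − s) over sources s of rest; N(one piece) = 1:
  size 1 → [10]=1
  size 2 → [9,10]=1
  size 3 → [8,9,10]=1
  size 4 → [7,8,9,10]=1
  size 5 → [6,7,8,9,10]=1
  size 6 → [4,6,7,8,9,10]=1  [5,6,7,8,9,10]=1
  size 7 → [3,5,6,7,8,9,10]=1  [4,5,6,7,8,9,10]=2
  size 8 → [3,4,5,6,7,8,9,10]=3
  size 9 → [2,3,4,5,6,7,8,9,10]=3
  first=0(x) contributes 3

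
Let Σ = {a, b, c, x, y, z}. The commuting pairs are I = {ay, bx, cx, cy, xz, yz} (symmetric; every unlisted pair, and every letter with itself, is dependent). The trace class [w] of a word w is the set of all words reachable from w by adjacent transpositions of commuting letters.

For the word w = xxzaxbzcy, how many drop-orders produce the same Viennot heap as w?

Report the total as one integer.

0(x) covers ∅
1(x) covers 0:x
2(z) covers ∅
3(a) covers 1:x, 2:z
4(x) covers 3:a
5(b) covers 3:a
6(z) covers 5:b
7(c) covers 6:z
8(y) covers 4:x, 5:b
floor of heap: 0:x, 2:z
completions by unplaced set U, small U first (add the entries for U minus each lowest piece of U):
  |U|=1: {7}:1  {8}:1
  |U|=2: {4,8}:1  {6,7}:1  {7,8}:2
  |U|=3: {4,7,8}:3  {6,7,8}:3
  |U|=4: {4,6,7,8}:6  {5,6,7,8}:3
  |U|=5: {4,5,6,7,8}:9
  |U|=6: {3,4,5,6,7,8}:9
  |U|=7: {1,3,4,5,6,7,8}:9  {2,3,4,5,6,7,8}:9
  start at 0(x): 18
  start at 2(z): 9
sum over floor = 27

27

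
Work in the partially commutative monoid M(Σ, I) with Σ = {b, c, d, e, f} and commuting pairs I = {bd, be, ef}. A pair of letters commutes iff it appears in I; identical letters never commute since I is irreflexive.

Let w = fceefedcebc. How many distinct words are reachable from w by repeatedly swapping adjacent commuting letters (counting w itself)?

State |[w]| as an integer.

#0=f has no predecessor
#1=c depends on [0:f]
#2=e depends on [1:c]
#3=e depends on [2:e]
#4=f depends on [1:c]
#5=e depends on [3:e]
#6=d depends on [4:f, 5:e]
#7=c depends on [6:d]
#8=e depends on [7:c]
#9=b depends on [7:c]
#10=c depends on [8:e, 9:b]
sources: [0:f]
N(rest) = Σ N(rest − s) over sources s of rest; N(one piece) = 1:
  size 1 → [10]=1
  size 2 → [8,10]=1  [9,10]=1
  size 3 → [8,9,10]=2
  size 4 → [7,8,9,10]=2
  size 5 → [6,7,8,9,10]=2
  size 6 → [4,6,7,8,9,10]=2  [5,6,7,8,9,10]=2
  size 7 → [3,5,6,7,8,9,10]=2  [4,5,6,7,8,9,10]=4
  size 8 → [2,3,5,6,7,8,9,10]=2  [3,4,5,6,7,8,9,10]=6
  size 9 → [2,3,4,5,6,7,8,9,10]=8
  first=0(f) contributes 8

8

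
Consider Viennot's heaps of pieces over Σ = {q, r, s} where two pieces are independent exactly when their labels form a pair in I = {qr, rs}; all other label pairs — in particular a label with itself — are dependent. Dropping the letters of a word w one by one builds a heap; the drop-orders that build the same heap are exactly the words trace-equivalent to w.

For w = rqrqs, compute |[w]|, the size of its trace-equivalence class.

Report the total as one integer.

#0=r has no predecessor
#1=q has no predecessor
#2=r depends on [0:r]
#3=q depends on [1:q]
#4=s depends on [3:q]
sources: [0:r, 1:q]
N(rest) = Σ N(rest − s) over sources s of rest; N(one piece) = 1:
  size 1 → [2]=1  [4]=1
  size 2 → [0,2]=1  [2,4]=2  [3,4]=1
  size 3 → [0,2,4]=3  [1,3,4]=1  [2,3,4]=3
  first=0(r) contributes 4
  first=1(q) contributes 6
|[w]| = 10

10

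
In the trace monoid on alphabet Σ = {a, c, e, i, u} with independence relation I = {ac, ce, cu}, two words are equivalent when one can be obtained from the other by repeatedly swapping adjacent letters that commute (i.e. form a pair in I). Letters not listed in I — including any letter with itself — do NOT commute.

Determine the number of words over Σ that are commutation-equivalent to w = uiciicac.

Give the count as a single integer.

drop 0:u onto floor
drop 1:i onto {0:u}
drop 2:c onto {1:i}
drop 3:i onto {2:c}
drop 4:i onto {3:i}
drop 5:c onto {4:i}
drop 6:a onto {4:i}
drop 7:c onto {5:c}
ground layer = {0:u}
drop-orders for the pieces not yet dropped (sum over which currently-grounded one goes next):
  1 to go: {6} 1  {7} 1
  2 to go: {5,7} 1  {6,7} 2
  3 to go: {5,6,7} 3
  4 to go: {4,5,6,7} 3
  5 to go: {3,4,5,6,7} 3
  6 to go: {2,3,4,5,6,7} 3
  if 0:u drops first: 3 orders

3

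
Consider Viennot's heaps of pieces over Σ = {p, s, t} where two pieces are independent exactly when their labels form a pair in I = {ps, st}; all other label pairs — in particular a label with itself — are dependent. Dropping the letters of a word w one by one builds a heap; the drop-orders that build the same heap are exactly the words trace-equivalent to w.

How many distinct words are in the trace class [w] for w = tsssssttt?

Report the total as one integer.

0(t) covers ∅
1(s) covers ∅
2(s) covers 1:s
3(s) covers 2:s
4(s) covers 3:s
5(s) covers 4:s
6(t) covers 0:t
7(t) covers 6:t
8(t) covers 7:t
floor of heap: 0:t, 1:s
completions by unplaced set U, small U first (add the entries for U minus each lowest piece of U):
  |U|=1: {5}:1  {8}:1
  |U|=2: {4,5}:1  {5,8}:2  {7,8}:1
  |U|=3: {3,4,5}:1  {4,5,8}:3  {5,7,8}:3  {6,7,8}:1
  |U|=4: {0,6,7,8}:1  {2,3,4,5}:1  {3,4,5,8}:4  {4,5,7,8}:6  {5,6,7,8}:4
  |U|=5: {0,5,6,7,8}:5  {1,2,3,4,5}:1  {2,3,4,5,8}:5  {3,4,5,7,8}:10  {4,5,6,7,8}:10
  |U|=6: {0,4,5,6,7,8}:15  {1,2,3,4,5,8}:6  {2,3,4,5,7,8}:15  {3,4,5,6,7,8}:20
  |U|=7: {0,3,4,5,6,7,8}:35  {1,2,3,4,5,7,8}:21  {2,3,4,5,6,7,8}:35
  start at 0(t): 56
  start at 1(s): 70
sum over floor = 126

126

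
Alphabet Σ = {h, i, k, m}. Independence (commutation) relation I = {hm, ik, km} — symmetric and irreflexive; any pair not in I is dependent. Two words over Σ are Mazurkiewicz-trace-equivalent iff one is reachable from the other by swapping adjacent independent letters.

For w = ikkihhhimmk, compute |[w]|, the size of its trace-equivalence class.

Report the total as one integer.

0(i) covers ∅
1(k) covers ∅
2(k) covers 1:k
3(i) covers 0:i
4(h) covers 2:k, 3:i
5(h) covers 4:h
6(h) covers 5:h
7(i) covers 6:h
8(m) covers 7:i
9(m) covers 8:m
10(k) covers 6:h
floor of heap: 0:i, 1:k
completions by unplaced set U, small U first (add the entries for U minus each lowest piece of U):
  |U|=1: {9}:1  {10}:1
  |U|=2: {8,9}:1  {9,10}:2
  |U|=3: {7,8,9}:1  {8,9,10}:3
  |U|=4: {7,8,9,10}:4
  |U|=5: {6,7,8,9,10}:4
  |U|=6: {5,6,7,8,9,10}:4
  |U|=7: {4,5,6,7,8,9,10}:4
  |U|=8: {2,4,5,6,7,8,9,10}:4  {3,4,5,6,7,8,9,10}:4
  |U|=9: {0,3,4,5,6,7,8,9,10}:4  {1,2,4,5,6,7,8,9,10}:4  {2,3,4,5,6,7,8,9,10}:8
  start at 0(i): 12
  start at 1(k): 12
sum over floor = 24

24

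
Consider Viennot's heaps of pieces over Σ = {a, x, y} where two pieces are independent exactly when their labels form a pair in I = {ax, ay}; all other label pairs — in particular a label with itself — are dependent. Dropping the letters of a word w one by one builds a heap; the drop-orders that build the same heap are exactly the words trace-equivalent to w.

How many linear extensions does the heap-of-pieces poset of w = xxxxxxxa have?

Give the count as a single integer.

piece 0:x — minimal
piece 1:x rests on {0:x}
piece 2:x rests on {1:x}
piece 3:x rests on {2:x}
piece 4:x rests on {3:x}
piece 5:x rests on {4:x}
piece 6:x rests on {5:x}
piece 7:a — minimal
minimal pieces: {0:x, 7:a}
ways to finish when only these pieces remain (= sum over removing one remaining piece with nothing left below it):
  1 left: {6}→1  {7}→1
  2 left: {5,6}→1  {6,7}→2
  3 left: {4,5,6}→1  {5,6,7}→3
  4 left: {3,4,5,6}→1  {4,5,6,7}→4
  5 left: {2,3,4,5,6}→1  {3,4,5,6,7}→5
  6 left: {1,2,3,4,5,6}→1  {2,3,4,5,6,7}→6
  placing 0:x first → 7 extensions
  placing 7:a first → 1 extensions
total linear extensions = 8

8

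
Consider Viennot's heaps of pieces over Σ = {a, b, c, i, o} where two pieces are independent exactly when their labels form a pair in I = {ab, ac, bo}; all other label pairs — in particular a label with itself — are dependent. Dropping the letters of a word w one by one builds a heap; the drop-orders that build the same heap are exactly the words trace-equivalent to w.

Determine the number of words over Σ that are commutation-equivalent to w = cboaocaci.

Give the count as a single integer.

13

drop 0:c onto floor
drop 1:b onto {0:c}
drop 2:o onto {0:c}
drop 3:a onto {2:o}
drop 4:o onto {3:a}
drop 5:c onto {1:b, 4:o}
drop 6:a onto {4:o}
drop 7:c onto {5:c}
drop 8:i onto {6:a, 7:c}
ground layer = {0:c}
drop-orders for the pieces not yet dropped (sum over which currently-grounded one goes next):
  1 to go: {8} 1
  2 to go: {6,8} 1  {7,8} 1
  3 to go: {5,7,8} 1  {6,7,8} 2
  4 to go: {1,5,7,8} 1  {5,6,7,8} 3
  5 to go: {1,5,6,7,8} 4  {4,5,6,7,8} 3
  6 to go: {1,4,5,6,7,8} 7  {3,4,5,6,7,8} 3
  7 to go: {1,3,4,5,6,7,8} 10  {2,3,4,5,6,7,8} 3
  if 0:c drops first: 13 orders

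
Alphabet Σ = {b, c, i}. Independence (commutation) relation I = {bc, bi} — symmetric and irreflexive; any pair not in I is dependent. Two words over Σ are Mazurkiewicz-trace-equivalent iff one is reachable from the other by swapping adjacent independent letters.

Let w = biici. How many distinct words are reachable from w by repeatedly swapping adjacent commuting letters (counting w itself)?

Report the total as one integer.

drop 0:b onto floor
drop 1:i onto floor
drop 2:i onto {1:i}
drop 3:c onto {2:i}
drop 4:i onto {3:c}
ground layer = {0:b, 1:i}
drop-orders for the pieces not yet dropped (sum over which currently-grounded one goes next):
  1 to go: {0} 1  {4} 1
  2 to go: {0,4} 2  {3,4} 1
  3 to go: {0,3,4} 3  {2,3,4} 1
  if 0:b drops first: 1 orders
  if 1:i drops first: 4 orders
heap linearizations: 5

5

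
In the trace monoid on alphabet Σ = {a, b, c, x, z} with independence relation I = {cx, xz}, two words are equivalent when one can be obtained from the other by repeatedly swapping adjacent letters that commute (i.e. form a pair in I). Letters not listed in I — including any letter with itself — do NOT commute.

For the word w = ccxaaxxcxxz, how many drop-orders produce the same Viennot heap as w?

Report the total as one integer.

45

piece 0:c — minimal
piece 1:c rests on {0:c}
piece 2:x — minimal
piece 3:a rests on {1:c, 2:x}
piece 4:a rests on {3:a}
piece 5:x rests on {4:a}
piece 6:x rests on {5:x}
piece 7:c rests on {4:a}
piece 8:x rests on {6:x}
piece 9:x rests on {8:x}
piece 10:z rests on {7:c}
minimal pieces: {0:c, 2:x}
ways to finish when only these pieces remain (= sum over removing one remaining piece with nothing left below it):
  1 left: {9}→1  {10}→1
  2 left: {7,10}→1  {8,9}→1  {9,10}→2
  3 left: {6,8,9}→1  {7,9,10}→3  {8,9,10}→3
  4 left: {5,6,8,9}→1  {6,8,9,10}→4  {7,8,9,10}→6
  5 left: {5,6,8,9,10}→5  {6,7,8,9,10}→10
  6 left: {5,6,7,8,9,10}→15
  7 left: {4,5,6,7,8,9,10}→15
  8 left: {3,4,5,6,7,8,9,10}→15
  9 left: {1,3,4,5,6,7,8,9,10}→15  {2,3,4,5,6,7,8,9,10}→15
  placing 0:c first → 30 extensions
  placing 2:x first → 15 extensions
total linear extensions = 45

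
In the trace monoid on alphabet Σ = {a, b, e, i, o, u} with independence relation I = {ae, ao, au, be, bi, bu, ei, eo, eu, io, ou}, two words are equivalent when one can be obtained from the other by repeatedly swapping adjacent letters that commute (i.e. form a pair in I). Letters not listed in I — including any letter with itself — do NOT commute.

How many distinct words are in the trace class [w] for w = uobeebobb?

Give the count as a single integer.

drop 0:u onto floor
drop 1:o onto floor
drop 2:b onto {1:o}
drop 3:e onto floor
drop 4:e onto {3:e}
drop 5:b onto {2:b}
drop 6:o onto {5:b}
drop 7:b onto {6:o}
drop 8:b onto {7:b}
ground layer = {0:u, 1:o, 3:e}
drop-orders for the pieces not yet dropped (sum over which currently-grounded one goes next):
  1 to go: {0} 1  {4} 1  {8} 1
  2 to go: {0,4} 2  {0,8} 2  {3,4} 1  {4,8} 2  {7,8} 1
  3 to go: {0,3,4} 3  {0,4,8} 6  {0,7,8} 3  {3,4,8} 3  {4,7,8} 3  {6,7,8} 1
  4 to go: {0,3,4,8} 12  {0,4,7,8} 12  {0,6,7,8} 4  {3,4,7,8} 6  {4,6,7,8} 4  {5,6,7,8} 1
  5 to go: {0,3,4,7,8} 30  {0,4,6,7,8} 20  {0,5,6,7,8} 5  {2,5,6,7,8} 1  {3,4,6,7,8} 10  {4,5,6,7,8} 5
  6 to go: {0,2,5,6,7,8} 6  {0,3,4,6,7,8} 60  {0,4,5,6,7,8} 30  {1,2,5,6,7,8} 1  {2,4,5,6,7,8} 6  {3,4,5,6,7,8} 15
  7 to go: {0,1,2,5,6,7,8} 7  {0,2,4,5,6,7,8} 42  {0,3,4,5,6,7,8} 105  {1,2,4,5,6,7,8} 7  {2,3,4,5,6,7,8} 21
  if 0:u drops first: 28 orders
  if 1:o drops first: 168 orders
  if 3:e drops first: 56 orders
heap linearizations: 252

252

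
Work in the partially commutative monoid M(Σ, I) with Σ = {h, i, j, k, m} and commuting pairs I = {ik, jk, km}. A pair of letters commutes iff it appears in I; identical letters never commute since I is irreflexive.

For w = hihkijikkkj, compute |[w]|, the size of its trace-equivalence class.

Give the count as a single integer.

70

#0=h has no predecessor
#1=i depends on [0:h]
#2=h depends on [1:i]
#3=k depends on [2:h]
#4=i depends on [2:h]
#5=j depends on [4:i]
#6=i depends on [5:j]
#7=k depends on [3:k]
#8=k depends on [7:k]
#9=k depends on [8:k]
#10=j depends on [6:i]
sources: [0:h]
N(rest) = Σ N(rest − s) over sources s of rest; N(one piece) = 1:
  size 1 → [9]=1  [10]=1
  size 2 → [6,10]=1  [8,9]=1  [9,10]=2
  size 3 → [5,6,10]=1  [6,9,10]=3  [7,8,9]=1  [8,9,10]=3
  size 4 → [3,7,8,9]=1  [4,5,6,10]=1  [5,6,9,10]=4  [6,8,9,10]=6  [7,8,9,10]=4
  size 5 → [3,7,8,9,10]=5  [4,5,6,9,10]=5  [5,6,8,9,10]=10  [6,7,8,9,10]=10
  size 6 → [3,6,7,8,9,10]=15  [4,5,6,8,9,10]=15  [5,6,7,8,9,10]=20
  size 7 → [3,5,6,7,8,9,10]=35  [4,5,6,7,8,9,10]=35
  size 8 → [3,4,5,6,7,8,9,10]=70
  size 9 → [2,3,4,5,6,7,8,9,10]=70
  first=0(h) contributes 70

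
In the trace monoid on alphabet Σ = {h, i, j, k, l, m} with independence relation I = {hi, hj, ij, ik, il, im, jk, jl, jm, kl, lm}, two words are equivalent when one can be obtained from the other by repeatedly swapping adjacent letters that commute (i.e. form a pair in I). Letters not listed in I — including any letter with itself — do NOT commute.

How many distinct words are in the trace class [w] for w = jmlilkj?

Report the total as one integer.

drop 0:j onto floor
drop 1:m onto floor
drop 2:l onto floor
drop 3:i onto floor
drop 4:l onto {2:l}
drop 5:k onto {1:m}
drop 6:j onto {0:j}
ground layer = {0:j, 1:m, 2:l, 3:i}
drop-orders for the pieces not yet dropped (sum over which currently-grounded one goes next):
  1 to go: {3} 1  {4} 1  {5} 1  {6} 1
  2 to go: {0,6} 1  {1,5} 1  {2,4} 1  {3,4} 2  {3,5} 2  {3,6} 2  {4,5} 2  {4,6} 2  {5,6} 2
  3 to go: {0,3,6} 3  {0,4,6} 3  {0,5,6} 3  {1,3,5} 3  {1,4,5} 3  {1,5,6} 3  {2,3,4} 3  {2,4,5} 3  {2,4,6} 3  {3,4,5} 6  {3,4,6} 6  {3,5,6} 6  {4,5,6} 6
  4 to go: {0,1,5,6} 6  {0,2,4,6} 6  {0,3,4,6} 12  {0,3,5,6} 12  {0,4,5,6} 12  {1,2,4,5} 6  {1,3,4,5} 12  {1,3,5,6} 12  {1,4,5,6} 12  {2,3,4,5} 12  {2,3,4,6} 12  {2,4,5,6} 12  {3,4,5,6} 24
  5 to go: {0,1,3,5,6} 30  {0,1,4,5,6} 30  {0,2,3,4,6} 30  {0,2,4,5,6} 30  {0,3,4,5,6} 60  {1,2,3,4,5} 30  {1,2,4,5,6} 30  {1,3,4,5,6} 60  {2,3,4,5,6} 60
  if 0:j drops first: 180 orders
  if 1:m drops first: 180 orders
  if 2:l drops first: 180 orders
  if 3:i drops first: 90 orders
heap linearizations: 630

630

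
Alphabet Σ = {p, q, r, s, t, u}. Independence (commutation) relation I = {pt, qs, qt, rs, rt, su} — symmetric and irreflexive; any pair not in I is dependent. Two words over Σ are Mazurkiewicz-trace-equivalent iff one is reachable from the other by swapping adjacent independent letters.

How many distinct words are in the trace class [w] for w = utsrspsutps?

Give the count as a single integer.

#0=u has no predecessor
#1=t depends on [0:u]
#2=s depends on [1:t]
#3=r depends on [0:u]
#4=s depends on [2:s]
#5=p depends on [3:r, 4:s]
#6=s depends on [5:p]
#7=u depends on [5:p]
#8=t depends on [6:s, 7:u]
#9=p depends on [6:s, 7:u]
#10=s depends on [8:t, 9:p]
sources: [0:u]
N(rest) = Σ N(rest − s) over sources s of rest; N(one piece) = 1:
  size 1 → [10]=1
  size 2 → [8,10]=1  [9,10]=1
  size 3 → [8,9,10]=2
  size 4 → [6,8,9,10]=2  [7,8,9,10]=2
  size 5 → [6,7,8,9,10]=4
  size 6 → [5,6,7,8,9,10]=4
  size 7 → [3,5,6,7,8,9,10]=4  [4,5,6,7,8,9,10]=4
  size 8 → [2,4,5,6,7,8,9,10]=4  [3,4,5,6,7,8,9,10]=8
  size 9 → [1,2,4,5,6,7,8,9,10]=4  [2,3,4,5,6,7,8,9,10]=12
  first=0(u) contributes 16

16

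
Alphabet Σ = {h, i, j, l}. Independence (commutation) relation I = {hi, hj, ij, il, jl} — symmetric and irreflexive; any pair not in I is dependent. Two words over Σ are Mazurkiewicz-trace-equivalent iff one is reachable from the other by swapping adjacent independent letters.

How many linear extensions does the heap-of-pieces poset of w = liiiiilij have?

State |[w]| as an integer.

0(l) covers ∅
1(i) covers ∅
2(i) covers 1:i
3(i) covers 2:i
4(i) covers 3:i
5(i) covers 4:i
6(l) covers 0:l
7(i) covers 5:i
8(j) covers ∅
floor of heap: 0:l, 1:i, 8:j
completions by unplaced set U, small U first (add the entries for U minus each lowest piece of U):
  |U|=1: {6}:1  {7}:1  {8}:1
  |U|=2: {0,6}:1  {5,7}:1  {6,7}:2  {6,8}:2  {7,8}:2
  |U|=3: {0,6,7}:3  {0,6,8}:3  {4,5,7}:1  {5,6,7}:3  {5,7,8}:3  {6,7,8}:6
  |U|=4: {0,5,6,7}:6  {0,6,7,8}:12  {3,4,5,7}:1  {4,5,6,7}:4  {4,5,7,8}:4  {5,6,7,8}:12
  |U|=5: {0,4,5,6,7}:10  {0,5,6,7,8}:30  {2,3,4,5,7}:1  {3,4,5,6,7}:5  {3,4,5,7,8}:5  {4,5,6,7,8}:20
  |U|=6: {0,3,4,5,6,7}:15  {0,4,5,6,7,8}:60  {1,2,3,4,5,7}:1  {2,3,4,5,6,7}:6  {2,3,4,5,7,8}:6  {3,4,5,6,7,8}:30
  |U|=7: {0,2,3,4,5,6,7}:21  {0,3,4,5,6,7,8}:105  {1,2,3,4,5,6,7}:7  {1,2,3,4,5,7,8}:7  {2,3,4,5,6,7,8}:42
  start at 0(l): 56
  start at 1(i): 168
  start at 8(j): 28
sum over floor = 252

252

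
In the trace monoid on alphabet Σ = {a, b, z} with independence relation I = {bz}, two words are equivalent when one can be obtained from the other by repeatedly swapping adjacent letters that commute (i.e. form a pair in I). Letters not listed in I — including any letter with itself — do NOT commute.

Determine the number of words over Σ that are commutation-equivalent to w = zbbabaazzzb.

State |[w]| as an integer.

12

piece 0:z — minimal
piece 1:b — minimal
piece 2:b rests on {1:b}
piece 3:a rests on {0:z, 2:b}
piece 4:b rests on {3:a}
piece 5:a rests on {4:b}
piece 6:a rests on {5:a}
piece 7:z rests on {6:a}
piece 8:z rests on {7:z}
piece 9:z rests on {8:z}
piece 10:b rests on {6:a}
minimal pieces: {0:z, 1:b}
ways to finish when only these pieces remain (= sum over removing one remaining piece with nothing left below it):
  1 left: {9}→1  {10}→1
  2 left: {8,9}→1  {9,10}→2
  3 left: {7,8,9}→1  {8,9,10}→3
  4 left: {7,8,9,10}→4
  5 left: {6,7,8,9,10}→4
  6 left: {5,6,7,8,9,10}→4
  7 left: {4,5,6,7,8,9,10}→4
  8 left: {3,4,5,6,7,8,9,10}→4
  9 left: {0,3,4,5,6,7,8,9,10}→4  {2,3,4,5,6,7,8,9,10}→4
  placing 0:z first → 4 extensions
  placing 1:b first → 8 extensions
total linear extensions = 12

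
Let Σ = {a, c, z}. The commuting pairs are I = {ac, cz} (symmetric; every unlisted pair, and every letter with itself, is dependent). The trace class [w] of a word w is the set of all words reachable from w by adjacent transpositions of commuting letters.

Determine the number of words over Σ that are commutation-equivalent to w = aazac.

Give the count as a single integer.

piece 0:a — minimal
piece 1:a rests on {0:a}
piece 2:z rests on {1:a}
piece 3:a rests on {2:z}
piece 4:c — minimal
minimal pieces: {0:a, 4:c}
ways to finish when only these pieces remain (= sum over removing one remaining piece with nothing left below it):
  1 left: {3}→1  {4}→1
  2 left: {2,3}→1  {3,4}→2
  3 left: {1,2,3}→1  {2,3,4}→3
  placing 0:a first → 4 extensions
  placing 4:c first → 1 extensions
total linear extensions = 5

5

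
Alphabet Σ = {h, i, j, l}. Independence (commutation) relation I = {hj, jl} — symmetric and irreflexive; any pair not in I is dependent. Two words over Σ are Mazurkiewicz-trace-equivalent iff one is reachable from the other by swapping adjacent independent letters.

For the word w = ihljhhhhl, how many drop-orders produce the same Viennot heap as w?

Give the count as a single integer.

piece 0:i — minimal
piece 1:h rests on {0:i}
piece 2:l rests on {1:h}
piece 3:j rests on {0:i}
piece 4:h rests on {2:l}
piece 5:h rests on {4:h}
piece 6:h rests on {5:h}
piece 7:h rests on {6:h}
piece 8:l rests on {7:h}
minimal pieces: {0:i}
ways to finish when only these pieces remain (= sum over removing one remaining piece with nothing left below it):
  1 left: {3}→1  {8}→1
  2 left: {3,8}→2  {7,8}→1
  3 left: {3,7,8}→3  {6,7,8}→1
  4 left: {3,6,7,8}→4  {5,6,7,8}→1
  5 left: {3,5,6,7,8}→5  {4,5,6,7,8}→1
  6 left: {2,4,5,6,7,8}→1  {3,4,5,6,7,8}→6
  7 left: {1,2,4,5,6,7,8}→1  {2,3,4,5,6,7,8}→7
  placing 0:i first → 8 extensions

8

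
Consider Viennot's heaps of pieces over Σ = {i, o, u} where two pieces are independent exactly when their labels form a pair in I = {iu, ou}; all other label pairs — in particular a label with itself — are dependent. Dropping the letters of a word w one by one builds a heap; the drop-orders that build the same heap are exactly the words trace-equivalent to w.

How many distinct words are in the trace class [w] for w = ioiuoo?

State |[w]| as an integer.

6

drop 0:i onto floor
drop 1:o onto {0:i}
drop 2:i onto {1:o}
drop 3:u onto floor
drop 4:o onto {2:i}
drop 5:o onto {4:o}
ground layer = {0:i, 3:u}
drop-orders for the pieces not yet dropped (sum over which currently-grounded one goes next):
  1 to go: {3} 1  {5} 1
  2 to go: {3,5} 2  {4,5} 1
  3 to go: {2,4,5} 1  {3,4,5} 3
  4 to go: {1,2,4,5} 1  {2,3,4,5} 4
  if 0:i drops first: 5 orders
  if 3:u drops first: 1 orders
heap linearizations: 6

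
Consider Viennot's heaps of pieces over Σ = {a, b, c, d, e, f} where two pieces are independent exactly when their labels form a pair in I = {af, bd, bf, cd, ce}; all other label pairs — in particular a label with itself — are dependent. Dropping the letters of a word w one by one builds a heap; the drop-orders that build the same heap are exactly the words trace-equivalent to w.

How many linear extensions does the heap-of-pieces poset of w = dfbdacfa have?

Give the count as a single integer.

8

drop 0:d onto floor
drop 1:f onto {0:d}
drop 2:b onto floor
drop 3:d onto {1:f}
drop 4:a onto {2:b, 3:d}
drop 5:c onto {4:a}
drop 6:f onto {5:c}
drop 7:a onto {5:c}
ground layer = {0:d, 2:b}
drop-orders for the pieces not yet dropped (sum over which currently-grounded one goes next):
  1 to go: {6} 1  {7} 1
  2 to go: {6,7} 2
  3 to go: {5,6,7} 2
  4 to go: {4,5,6,7} 2
  5 to go: {2,4,5,6,7} 2  {3,4,5,6,7} 2
  6 to go: {1,3,4,5,6,7} 2  {2,3,4,5,6,7} 4
  if 0:d drops first: 6 orders
  if 2:b drops first: 2 orders
heap linearizations: 8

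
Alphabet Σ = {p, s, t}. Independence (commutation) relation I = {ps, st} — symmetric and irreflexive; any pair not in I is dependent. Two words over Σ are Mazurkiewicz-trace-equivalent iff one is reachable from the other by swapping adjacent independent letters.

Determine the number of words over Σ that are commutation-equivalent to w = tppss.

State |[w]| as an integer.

10

#0=t has no predecessor
#1=p depends on [0:t]
#2=p depends on [1:p]
#3=s has no predecessor
#4=s depends on [3:s]
sources: [0:t, 3:s]
N(rest) = Σ N(rest − s) over sources s of rest; N(one piece) = 1:
  size 1 → [2]=1  [4]=1
  size 2 → [1,2]=1  [2,4]=2  [3,4]=1
  size 3 → [0,1,2]=1  [1,2,4]=3  [2,3,4]=3
  first=0(t) contributes 6
  first=3(s) contributes 4
|[w]| = 10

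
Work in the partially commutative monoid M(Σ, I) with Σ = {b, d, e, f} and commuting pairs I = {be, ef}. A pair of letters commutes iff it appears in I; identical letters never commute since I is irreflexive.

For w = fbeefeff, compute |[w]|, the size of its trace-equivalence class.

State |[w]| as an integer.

56

drop 0:f onto floor
drop 1:b onto {0:f}
drop 2:e onto floor
drop 3:e onto {2:e}
drop 4:f onto {1:b}
drop 5:e onto {3:e}
drop 6:f onto {4:f}
drop 7:f onto {6:f}
ground layer = {0:f, 2:e}
drop-orders for the pieces not yet dropped (sum over which currently-grounded one goes next):
  1 to go: {5} 1  {7} 1
  2 to go: {3,5} 1  {5,7} 2  {6,7} 1
  3 to go: {2,3,5} 1  {3,5,7} 3  {4,6,7} 1  {5,6,7} 3
  4 to go: {1,4,6,7} 1  {2,3,5,7} 4  {3,5,6,7} 6  {4,5,6,7} 4
  5 to go: {0,1,4,6,7} 1  {1,4,5,6,7} 5  {2,3,5,6,7} 10  {3,4,5,6,7} 10
  6 to go: {0,1,4,5,6,7} 6  {1,3,4,5,6,7} 15  {2,3,4,5,6,7} 20
  if 0:f drops first: 35 orders
  if 2:e drops first: 21 orders
heap linearizations: 56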